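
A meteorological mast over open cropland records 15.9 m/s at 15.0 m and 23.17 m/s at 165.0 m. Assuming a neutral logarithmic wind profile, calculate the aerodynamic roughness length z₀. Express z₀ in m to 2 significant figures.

z₀ ≈ 0.079 m

Log law: V(z) ∝ ln(z/z₀). With r = V₁/V₂ = 15.9/23.17 = 0.68623,
r · ln(z₂/z₀) = ln(z₁/z₀) ⇒ ln z₀ = (ln z₁ − r·ln z₂)/(1 − r)
ln z₀ = (2.70805 − 0.68623×5.10595) / 0.31377 = -2.5363
z₀ = exp(-2.5363) = 0.07916 m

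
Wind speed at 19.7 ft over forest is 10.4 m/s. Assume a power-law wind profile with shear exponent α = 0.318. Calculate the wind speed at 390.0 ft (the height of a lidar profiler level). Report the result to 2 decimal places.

Power-law profile: V₂ = V₁ · (z₂/z₁)^α
V₂ = 10.4 × (390.0/19.7)^0.318 = 10.4 × (19.7970)^0.318
    = 10.4 × 2.5842 = 26.8752 m/s

26.88 m/s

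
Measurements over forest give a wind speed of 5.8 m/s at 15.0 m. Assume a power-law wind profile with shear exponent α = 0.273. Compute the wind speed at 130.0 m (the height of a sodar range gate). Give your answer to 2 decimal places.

Power-law profile: V₂ = V₁ · (z₂/z₁)^α
V₂ = 5.8 × (130.0/15.0)^0.273 = 5.8 × (8.6667)^0.273
    = 5.8 × 1.8032 = 10.4583 m/s

10.46 m/s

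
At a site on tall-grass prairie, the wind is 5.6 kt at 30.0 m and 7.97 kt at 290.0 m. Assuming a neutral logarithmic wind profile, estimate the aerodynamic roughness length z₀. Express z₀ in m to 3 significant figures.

Log law: V(z) ∝ ln(z/z₀). With r = V₁/V₂ = 5.6/7.97 = 0.70263,
r · ln(z₂/z₀) = ln(z₁/z₀) ⇒ ln z₀ = (ln z₁ − r·ln z₂)/(1 − r)
ln z₀ = (3.40120 − 0.70263×5.66988) / 0.29737 = -1.9594
z₀ = exp(-1.9594) = 0.1409 m

z₀ ≈ 0.141 m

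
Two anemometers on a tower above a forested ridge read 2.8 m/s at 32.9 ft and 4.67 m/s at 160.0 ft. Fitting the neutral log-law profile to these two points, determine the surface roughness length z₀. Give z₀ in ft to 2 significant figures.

z₀ ≈ 3.1 ft

Log law: V(z) ∝ ln(z/z₀). With r = V₁/V₂ = 2.8/4.67 = 0.59957,
r · ln(z₂/z₀) = ln(z₁/z₀) ⇒ ln z₀ = (ln z₁ − r·ln z₂)/(1 − r)
ln z₀ = (3.49347 − 0.59957×5.07517) / 0.40043 = 1.1252
z₀ = exp(1.1252) = 3.081 ft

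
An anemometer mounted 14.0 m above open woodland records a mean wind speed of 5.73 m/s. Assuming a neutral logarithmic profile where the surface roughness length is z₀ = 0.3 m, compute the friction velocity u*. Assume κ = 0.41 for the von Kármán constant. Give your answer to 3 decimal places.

Log law: V(z) = (u*/κ) · ln(z/z₀) ⇒ u* = κ · V / ln(z/z₀)
u* = 0.41 × 5.73 / ln(14.0/0.3) = 0.41 × 5.73 / 3.8430
   = 2.3493 / 3.8430 = 0.6113 m/s

u* ≈ 0.611 m/s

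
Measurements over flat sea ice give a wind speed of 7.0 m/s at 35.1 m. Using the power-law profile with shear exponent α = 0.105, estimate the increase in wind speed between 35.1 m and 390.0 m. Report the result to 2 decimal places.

Power law: V₂ = V₁ · (z₂/z₁)^α = 7.0 × (11.1111)^0.105 = 9.0137 m/s
ΔV = 9.0137 − 7.0 = 2.0137 m/s

2.01 m/s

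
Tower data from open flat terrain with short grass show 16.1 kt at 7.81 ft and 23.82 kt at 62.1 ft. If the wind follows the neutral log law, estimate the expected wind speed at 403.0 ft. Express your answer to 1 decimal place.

30.8 kt

Log law: V ∝ ln(z/z₀). From the pair, with r = V₁/V₂ = 0.67590,
ln z₀ = (ln z₁ − r·ln z₂)/(1 − r) = (2.0554 − 0.67590×4.1287)/0.32410 = -2.2685 → z₀ = 0.1035 ft
V₃ = V₁ · ln(z₃/z₀)/ln(z₁/z₀) = 16.1 × 8.2675/4.3239 = 30.7836 kt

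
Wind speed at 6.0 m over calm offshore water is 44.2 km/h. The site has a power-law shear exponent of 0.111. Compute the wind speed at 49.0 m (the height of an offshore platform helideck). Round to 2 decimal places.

Power-law profile: V₂ = V₁ · (z₂/z₁)^α
V₂ = 44.2 × (49.0/6.0)^0.111 = 44.2 × (8.1667)^0.111
    = 44.2 × 1.2625 = 55.8032 km/h

55.80 km/h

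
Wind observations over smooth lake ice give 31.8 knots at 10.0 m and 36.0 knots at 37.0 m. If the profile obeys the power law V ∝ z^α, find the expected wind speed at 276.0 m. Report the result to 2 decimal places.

43.56 knots

First find α: α = ln(V₂/V₁)/ln(z₂/z₁) = ln(36.0/31.8)/ln(37.0/10.0) = 0.12405/1.30833 = 0.0948
Extrapolate from 37.0 m to 276.0 m: V₃ = 36.0 × (276.0/37.0)^0.0948 = 36.0 × 1.2099 = 43.5562 knots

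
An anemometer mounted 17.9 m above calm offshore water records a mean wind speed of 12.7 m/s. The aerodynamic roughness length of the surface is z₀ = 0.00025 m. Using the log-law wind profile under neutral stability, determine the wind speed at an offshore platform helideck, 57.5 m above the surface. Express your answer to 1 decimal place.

14.0 m/s

Log law: V(z) ∝ ln(z/z₀), so V₂/V₁ = ln(z₂/z₀) / ln(z₁/z₀).
ln(57.5/0.00025) = 12.3458, ln(17.9/0.00025) = 11.1789
V₂ = 12.7 × 12.3458/11.1789 = 12.7 × 1.1044 = 14.0258 m/s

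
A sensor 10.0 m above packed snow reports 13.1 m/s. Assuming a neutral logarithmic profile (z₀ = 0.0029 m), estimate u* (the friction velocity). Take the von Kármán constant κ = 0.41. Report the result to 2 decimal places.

Log law: V(z) = (u*/κ) · ln(z/z₀) ⇒ u* = κ · V / ln(z/z₀)
u* = 0.41 × 13.1 / ln(10.0/0.0029) = 0.41 × 13.1 / 8.1456
   = 5.3710 / 8.1456 = 0.6594 m/s

u* ≈ 0.66 m/s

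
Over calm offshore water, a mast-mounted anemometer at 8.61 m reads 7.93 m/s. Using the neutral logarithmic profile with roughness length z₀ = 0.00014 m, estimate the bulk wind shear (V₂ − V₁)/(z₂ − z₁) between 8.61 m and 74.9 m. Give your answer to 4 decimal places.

Log law: V₂ = V₁ · ln(z₂/z₀)/ln(z₁/z₀) = 7.93 × 13.1900/11.0268 = 9.4857 m/s
ΔV/Δz = (9.4857 − 7.93)/(74.9 − 8.61) = 1.5557/66.2900 = 0.02347 m/s/m

0.0235 m/s/m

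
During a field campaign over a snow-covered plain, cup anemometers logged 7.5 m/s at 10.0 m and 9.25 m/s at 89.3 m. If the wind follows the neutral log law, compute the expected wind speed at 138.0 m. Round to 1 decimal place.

9.6 m/s

Log law: V ∝ ln(z/z₀). From the pair, with r = V₁/V₂ = 0.81081,
ln z₀ = (ln z₁ − r·ln z₂)/(1 − r) = (2.3026 − 0.81081×4.4920)/0.18919 = -7.0806 → z₀ = 0.0008412 m
V₃ = V₁ · ln(z₃/z₀)/ln(z₁/z₀) = 7.5 × 12.0079/9.3832 = 9.5979 m/s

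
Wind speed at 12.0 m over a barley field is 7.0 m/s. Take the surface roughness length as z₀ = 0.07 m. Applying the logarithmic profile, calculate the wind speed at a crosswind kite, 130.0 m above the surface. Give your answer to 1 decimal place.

Log law: V(z) ∝ ln(z/z₀), so V₂/V₁ = ln(z₂/z₀) / ln(z₁/z₀).
ln(130.0/0.07) = 7.5268, ln(12.0/0.07) = 5.1442
V₂ = 7.0 × 7.5268/5.1442 = 7.0 × 1.4632 = 10.2422 m/s

10.2 m/s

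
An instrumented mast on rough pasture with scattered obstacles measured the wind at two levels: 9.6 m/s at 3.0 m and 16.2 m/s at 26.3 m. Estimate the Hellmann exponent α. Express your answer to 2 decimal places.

Power law: V₂/V₁ = (z₂/z₁)^α ⇒ α = ln(V₂/V₁) / ln(z₂/z₁)
α = ln(16.2/9.6) / ln(26.3/3.0) = ln(1.6875) / ln(8.7667)
  = 0.52325 / 2.17096 = 0.24102

α ≈ 0.24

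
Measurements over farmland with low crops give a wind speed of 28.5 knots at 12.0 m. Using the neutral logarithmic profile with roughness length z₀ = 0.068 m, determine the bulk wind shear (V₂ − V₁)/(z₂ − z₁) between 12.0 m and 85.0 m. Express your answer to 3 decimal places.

Log law: V₂ = V₁ · ln(z₂/z₀)/ln(z₁/z₀) = 28.5 × 7.1309/5.1732 = 39.2856 knots
ΔV/Δz = (39.2856 − 28.5)/(85.0 − 12.0) = 10.7856/73.0000 = 0.14775 knots/m

0.148 knots/m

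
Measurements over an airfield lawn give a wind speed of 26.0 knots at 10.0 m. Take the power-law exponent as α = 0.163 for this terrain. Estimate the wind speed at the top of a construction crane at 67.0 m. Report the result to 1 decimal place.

Power-law profile: V₂ = V₁ · (z₂/z₁)^α
V₂ = 26.0 × (67.0/10.0)^0.163 = 26.0 × (6.7000)^0.163
    = 26.0 × 1.3635 = 35.4506 knots

35.5 knots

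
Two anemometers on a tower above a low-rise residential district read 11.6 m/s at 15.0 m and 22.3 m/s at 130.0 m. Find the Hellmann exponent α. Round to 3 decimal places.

α ≈ 0.303

Power law: V₂/V₁ = (z₂/z₁)^α ⇒ α = ln(V₂/V₁) / ln(z₂/z₁)
α = ln(22.3/11.6) / ln(130.0/15.0) = ln(1.9224) / ln(8.6667)
  = 0.65358 / 2.15948 = 0.30266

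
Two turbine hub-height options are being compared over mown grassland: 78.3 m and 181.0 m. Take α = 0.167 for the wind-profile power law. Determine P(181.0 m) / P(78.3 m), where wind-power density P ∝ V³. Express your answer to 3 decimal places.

1.522

Speed ratio: V_B/V_A = (z_B/z_A)^α = (181.0/78.3)^0.167 = (2.3116)^0.167 = 1.15020
Power-density ratio: P_B/P_A = (V_B/V_A)³ = (1.15020)³ = 1.52168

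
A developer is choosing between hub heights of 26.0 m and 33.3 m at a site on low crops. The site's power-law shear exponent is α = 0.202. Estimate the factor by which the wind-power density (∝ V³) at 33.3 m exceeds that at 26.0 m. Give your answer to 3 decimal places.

1.162

Speed ratio: V_B/V_A = (z_B/z_A)^α = (33.3/26.0)^0.202 = (1.2808)^0.202 = 1.05126
Power-density ratio: P_B/P_A = (V_B/V_A)³ = (1.05126)³ = 1.16179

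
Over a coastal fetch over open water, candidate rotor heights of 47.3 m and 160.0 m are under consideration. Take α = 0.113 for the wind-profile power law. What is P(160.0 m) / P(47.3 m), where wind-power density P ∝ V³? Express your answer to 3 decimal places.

Speed ratio: V_B/V_A = (z_B/z_A)^α = (160.0/47.3)^0.113 = (3.3827)^0.113 = 1.14764
Power-density ratio: P_B/P_A = (V_B/V_A)³ = (1.14764)³ = 1.51154

1.512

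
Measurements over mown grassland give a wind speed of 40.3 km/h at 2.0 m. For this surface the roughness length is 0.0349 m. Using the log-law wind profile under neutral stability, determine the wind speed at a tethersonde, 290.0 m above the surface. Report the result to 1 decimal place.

89.8 km/h

Log law: V(z) ∝ ln(z/z₀), so V₂/V₁ = ln(z₂/z₀) / ln(z₁/z₀).
ln(290.0/0.0349) = 9.0251, ln(2.0/0.0349) = 4.0484
V₂ = 40.3 × 9.0251/4.0484 = 40.3 × 2.2293 = 89.8410 km/h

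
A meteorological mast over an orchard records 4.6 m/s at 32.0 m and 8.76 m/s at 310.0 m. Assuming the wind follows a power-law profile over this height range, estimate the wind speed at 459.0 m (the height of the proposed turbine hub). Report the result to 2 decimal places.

9.79 m/s

First find α: α = ln(V₂/V₁)/ln(z₂/z₁) = ln(8.76/4.6)/ln(310.0/32.0) = 0.64414/2.27084 = 0.2837
Extrapolate from 310.0 m to 459.0 m: V₃ = 8.76 × (459.0/310.0)^0.2837 = 8.76 × 1.1178 = 9.7916 m/s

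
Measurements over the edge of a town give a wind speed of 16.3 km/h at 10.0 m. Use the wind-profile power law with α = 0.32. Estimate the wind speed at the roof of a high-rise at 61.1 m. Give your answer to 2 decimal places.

Power-law profile: V₂ = V₁ · (z₂/z₁)^α
V₂ = 16.3 × (61.1/10.0)^0.32 = 16.3 × (6.1100)^0.32
    = 16.3 × 1.7846 = 29.0885 km/h

29.09 km/h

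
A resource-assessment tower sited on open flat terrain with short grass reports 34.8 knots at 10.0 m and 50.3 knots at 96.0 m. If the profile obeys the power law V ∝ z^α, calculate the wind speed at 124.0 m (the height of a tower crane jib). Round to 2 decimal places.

52.44 knots

First find α: α = ln(V₂/V₁)/ln(z₂/z₁) = ln(50.3/34.8)/ln(96.0/10.0) = 0.36839/2.26176 = 0.1629
Extrapolate from 96.0 m to 124.0 m: V₃ = 50.3 × (124.0/96.0)^0.1629 = 50.3 × 1.0426 = 52.4411 knots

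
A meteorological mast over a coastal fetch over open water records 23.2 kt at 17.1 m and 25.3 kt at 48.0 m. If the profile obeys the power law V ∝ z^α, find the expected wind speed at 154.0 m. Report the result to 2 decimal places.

First find α: α = ln(V₂/V₁)/ln(z₂/z₁) = ln(25.3/23.2)/ln(48.0/17.1) = 0.08665/1.03212 = 0.0840
Extrapolate from 48.0 m to 154.0 m: V₃ = 25.3 × (154.0/48.0)^0.0840 = 25.3 × 1.1028 = 27.9014 kt

27.90 kt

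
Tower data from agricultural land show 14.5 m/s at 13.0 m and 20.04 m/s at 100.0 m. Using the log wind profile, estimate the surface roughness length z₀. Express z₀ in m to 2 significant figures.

z₀ ≈ 0.062 m

Log law: V(z) ∝ ln(z/z₀). With r = V₁/V₂ = 14.5/20.04 = 0.72355,
r · ln(z₂/z₀) = ln(z₁/z₀) ⇒ ln z₀ = (ln z₁ − r·ln z₂)/(1 − r)
ln z₀ = (2.56495 − 0.72355×4.60517) / 0.27645 = -2.7750
z₀ = exp(-2.7750) = 0.06235 m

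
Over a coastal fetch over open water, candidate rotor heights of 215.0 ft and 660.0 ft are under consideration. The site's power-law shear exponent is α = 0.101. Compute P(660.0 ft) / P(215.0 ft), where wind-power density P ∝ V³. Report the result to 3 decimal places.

Speed ratio: V_B/V_A = (z_B/z_A)^α = (660.0/215.0)^0.101 = (3.0698)^0.101 = 1.11995
Power-density ratio: P_B/P_A = (V_B/V_A)³ = (1.11995)³ = 1.40473

1.405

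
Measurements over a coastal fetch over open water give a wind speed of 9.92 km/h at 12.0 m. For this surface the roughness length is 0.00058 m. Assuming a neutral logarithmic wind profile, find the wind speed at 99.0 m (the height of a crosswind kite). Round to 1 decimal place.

Log law: V(z) ∝ ln(z/z₀), so V₂/V₁ = ln(z₂/z₀) / ln(z₁/z₀).
ln(99.0/0.00058) = 12.0476, ln(12.0/0.00058) = 9.9374
V₂ = 9.92 × 12.0476/9.9374 = 9.92 × 1.2124 = 12.0265 km/h

12.0 km/h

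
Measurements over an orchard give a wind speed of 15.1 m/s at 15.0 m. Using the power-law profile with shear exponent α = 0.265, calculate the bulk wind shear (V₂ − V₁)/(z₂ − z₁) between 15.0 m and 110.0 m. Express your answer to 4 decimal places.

Power law: V₂ = V₁ · (z₂/z₁)^α = 15.1 × (7.3333)^0.265 = 25.6025 m/s
ΔV/Δz = (25.6025 − 15.1)/(110.0 − 15.0) = 10.5025/95.0000 = 0.11055 m/s/m

0.1106 m/s/m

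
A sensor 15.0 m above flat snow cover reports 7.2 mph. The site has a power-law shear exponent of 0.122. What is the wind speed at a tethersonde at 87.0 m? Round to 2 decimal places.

Power-law profile: V₂ = V₁ · (z₂/z₁)^α
V₂ = 7.2 × (87.0/15.0)^0.122 = 7.2 × (5.8000)^0.122
    = 7.2 × 1.2392 = 8.9222 mph

8.92 mph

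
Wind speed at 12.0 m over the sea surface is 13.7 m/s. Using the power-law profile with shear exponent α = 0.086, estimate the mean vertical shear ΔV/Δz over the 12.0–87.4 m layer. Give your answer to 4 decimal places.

Power law: V₂ = V₁ · (z₂/z₁)^α = 13.7 × (7.2833)^0.086 = 16.2510 m/s
ΔV/Δz = (16.2510 − 13.7)/(87.4 − 12.0) = 2.5510/75.4000 = 0.03383 m/s/m

0.0338 m/s/m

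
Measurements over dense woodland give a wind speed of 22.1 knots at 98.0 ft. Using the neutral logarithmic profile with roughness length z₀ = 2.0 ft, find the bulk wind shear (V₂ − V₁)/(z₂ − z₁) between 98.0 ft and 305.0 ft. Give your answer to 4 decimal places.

0.0311 knots/ft

Log law: V₂ = V₁ · ln(z₂/z₀)/ln(z₁/z₀) = 22.1 × 5.0272/3.8918 = 28.5471 knots
ΔV/Δz = (28.5471 − 22.1)/(305.0 − 98.0) = 6.4471/207.0000 = 0.03115 knots/ft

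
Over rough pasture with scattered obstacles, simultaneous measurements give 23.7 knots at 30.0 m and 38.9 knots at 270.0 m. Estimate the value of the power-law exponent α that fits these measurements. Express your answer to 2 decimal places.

α ≈ 0.23

Power law: V₂/V₁ = (z₂/z₁)^α ⇒ α = ln(V₂/V₁) / ln(z₂/z₁)
α = ln(38.9/23.7) / ln(270.0/30.0) = ln(1.6414) / ln(9.0000)
  = 0.49552 / 2.19722 = 0.22552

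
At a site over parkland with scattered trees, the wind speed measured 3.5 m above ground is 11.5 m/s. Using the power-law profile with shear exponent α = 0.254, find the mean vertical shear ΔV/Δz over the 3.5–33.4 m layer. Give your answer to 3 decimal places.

0.298 m/s/m

Power law: V₂ = V₁ · (z₂/z₁)^α = 11.5 × (9.5429)^0.254 = 20.3956 m/s
ΔV/Δz = (20.3956 − 11.5)/(33.4 − 3.5) = 8.8956/29.9000 = 0.29751 m/s/m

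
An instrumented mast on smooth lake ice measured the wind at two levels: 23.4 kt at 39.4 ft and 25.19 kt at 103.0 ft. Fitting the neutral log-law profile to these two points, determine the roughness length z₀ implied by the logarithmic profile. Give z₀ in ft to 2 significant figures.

z₀ ≈ 0.00014 ft

Log law: V(z) ∝ ln(z/z₀). With r = V₁/V₂ = 23.4/25.19 = 0.92894,
r · ln(z₂/z₀) = ln(z₁/z₀) ⇒ ln z₀ = (ln z₁ − r·ln z₂)/(1 − r)
ln z₀ = (3.67377 − 0.92894×4.63473) / 0.07106 = -8.8885
z₀ = exp(-8.8885) = 0.0001380 ft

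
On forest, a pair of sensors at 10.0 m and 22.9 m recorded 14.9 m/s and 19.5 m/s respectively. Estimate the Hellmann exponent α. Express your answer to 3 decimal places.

α ≈ 0.325

Power law: V₂/V₁ = (z₂/z₁)^α ⇒ α = ln(V₂/V₁) / ln(z₂/z₁)
α = ln(19.5/14.9) / ln(22.9/10.0) = ln(1.3087) / ln(2.2900)
  = 0.26905 / 0.82855 = 0.32473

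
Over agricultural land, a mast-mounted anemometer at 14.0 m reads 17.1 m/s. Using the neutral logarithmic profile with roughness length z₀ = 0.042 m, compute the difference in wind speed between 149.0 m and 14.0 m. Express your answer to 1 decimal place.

7.0 m/s

Log law: V₂ = V₁ · ln(z₂/z₀)/ln(z₁/z₀) = 17.1 × 8.1740/5.8091 = 24.0614 m/s
ΔV = 24.0614 − 17.1 = 6.9614 m/s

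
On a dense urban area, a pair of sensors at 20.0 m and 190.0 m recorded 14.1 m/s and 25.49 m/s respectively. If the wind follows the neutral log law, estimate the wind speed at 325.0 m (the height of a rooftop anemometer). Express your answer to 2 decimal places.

Log law: V ∝ ln(z/z₀). From the pair, with r = V₁/V₂ = 0.55316,
ln z₀ = (ln z₁ − r·ln z₂)/(1 − r) = (2.9957 − 0.55316×5.2470)/0.44684 = 0.2088 → z₀ = 1.232 m
V₃ = V₁ · ln(z₃/z₀)/ln(z₁/z₀) = 14.1 × 5.5750/2.7869 = 28.2058 m/s

28.21 m/s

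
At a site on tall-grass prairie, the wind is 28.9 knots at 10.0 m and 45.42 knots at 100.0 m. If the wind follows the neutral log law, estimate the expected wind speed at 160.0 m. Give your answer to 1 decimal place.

48.8 knots

Log law: V ∝ ln(z/z₀). From the pair, with r = V₁/V₂ = 0.63628,
ln z₀ = (ln z₁ − r·ln z₂)/(1 − r) = (2.3026 − 0.63628×4.6052)/0.36372 = -1.7255 → z₀ = 0.1781 m
V₃ = V₁ · ln(z₃/z₀)/ln(z₁/z₀) = 28.9 × 6.8007/4.0281 = 48.7921 knots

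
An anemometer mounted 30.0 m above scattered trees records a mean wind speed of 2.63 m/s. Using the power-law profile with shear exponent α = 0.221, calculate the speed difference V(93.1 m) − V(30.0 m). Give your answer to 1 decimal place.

0.7 m/s

Power law: V₂ = V₁ · (z₂/z₁)^α = 2.63 × (3.1033)^0.221 = 3.3779 m/s
ΔV = 3.3779 − 2.63 = 0.7479 m/s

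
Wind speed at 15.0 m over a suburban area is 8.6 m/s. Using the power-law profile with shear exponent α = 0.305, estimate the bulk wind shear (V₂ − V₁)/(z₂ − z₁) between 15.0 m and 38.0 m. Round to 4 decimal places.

0.1226 m/s/m

Power law: V₂ = V₁ · (z₂/z₁)^α = 8.6 × (2.5333)^0.305 = 11.4189 m/s
ΔV/Δz = (11.4189 − 8.6)/(38.0 − 15.0) = 2.8189/23.0000 = 0.12256 m/s/m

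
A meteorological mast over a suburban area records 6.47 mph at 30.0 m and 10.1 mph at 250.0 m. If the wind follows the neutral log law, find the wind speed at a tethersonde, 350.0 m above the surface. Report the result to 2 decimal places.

10.68 mph

Log law: V ∝ ln(z/z₀). From the pair, with r = V₁/V₂ = 0.64059,
ln z₀ = (ln z₁ − r·ln z₂)/(1 − r) = (3.4012 − 0.64059×5.5215)/0.35941 = -0.3779 → z₀ = 0.6853 m
V₃ = V₁ · ln(z₃/z₀)/ln(z₁/z₀) = 6.47 × 6.2358/3.7791 = 10.6761 mph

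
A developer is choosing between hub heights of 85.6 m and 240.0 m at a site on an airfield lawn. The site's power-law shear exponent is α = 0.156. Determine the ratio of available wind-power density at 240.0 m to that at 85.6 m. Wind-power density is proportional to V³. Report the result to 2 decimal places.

1.62

Speed ratio: V_B/V_A = (z_B/z_A)^α = (240.0/85.6)^0.156 = (2.8037)^0.156 = 1.17448
Power-density ratio: P_B/P_A = (V_B/V_A)³ = (1.17448)³ = 1.62010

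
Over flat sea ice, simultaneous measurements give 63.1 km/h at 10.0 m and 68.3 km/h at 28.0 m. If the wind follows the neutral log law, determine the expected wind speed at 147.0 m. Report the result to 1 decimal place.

Log law: V ∝ ln(z/z₀). From the pair, with r = V₁/V₂ = 0.92387,
ln z₀ = (ln z₁ − r·ln z₂)/(1 − r) = (2.3026 − 0.92387×3.3322)/0.07613 = -10.1915 → z₀ = 0.00003749 m
V₃ = V₁ · ln(z₃/z₀)/ln(z₁/z₀) = 63.1 × 15.1819/12.4940 = 76.6747 km/h

76.7 km/h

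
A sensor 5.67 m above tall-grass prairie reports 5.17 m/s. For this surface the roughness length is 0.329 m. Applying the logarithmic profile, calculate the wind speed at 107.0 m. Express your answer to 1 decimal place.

10.5 m/s

Log law: V(z) ∝ ln(z/z₀), so V₂/V₁ = ln(z₂/z₀) / ln(z₁/z₀).
ln(107.0/0.329) = 5.7845, ln(5.67/0.329) = 2.8469
V₂ = 5.17 × 5.7845/2.8469 = 5.17 × 2.0319 = 10.5048 m/s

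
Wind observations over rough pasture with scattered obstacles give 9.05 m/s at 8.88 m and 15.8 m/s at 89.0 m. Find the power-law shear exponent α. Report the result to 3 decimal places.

Power law: V₂/V₁ = (z₂/z₁)^α ⇒ α = ln(V₂/V₁) / ln(z₂/z₁)
α = ln(15.8/9.05) / ln(89.0/8.88) = ln(1.7459) / ln(10.0225)
  = 0.55725 / 2.30483 = 0.24177

α ≈ 0.242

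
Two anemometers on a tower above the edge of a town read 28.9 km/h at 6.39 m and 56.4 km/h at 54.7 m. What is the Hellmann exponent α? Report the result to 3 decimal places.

Power law: V₂/V₁ = (z₂/z₁)^α ⇒ α = ln(V₂/V₁) / ln(z₂/z₁)
α = ln(56.4/28.9) / ln(54.7/6.39) = ln(1.9516) / ln(8.5603)
  = 0.66863 / 2.14713 = 0.31141

α ≈ 0.311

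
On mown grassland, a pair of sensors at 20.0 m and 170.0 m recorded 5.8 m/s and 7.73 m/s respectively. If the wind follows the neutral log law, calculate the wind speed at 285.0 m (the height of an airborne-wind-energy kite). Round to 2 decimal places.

8.20 m/s

Log law: V ∝ ln(z/z₀). From the pair, with r = V₁/V₂ = 0.75032,
ln z₀ = (ln z₁ − r·ln z₂)/(1 − r) = (2.9957 − 0.75032×5.1358)/0.24968 = -3.4356 → z₀ = 0.03221 m
V₃ = V₁ · ln(z₃/z₀)/ln(z₁/z₀) = 5.8 × 9.0880/6.4313 = 8.1960 m/s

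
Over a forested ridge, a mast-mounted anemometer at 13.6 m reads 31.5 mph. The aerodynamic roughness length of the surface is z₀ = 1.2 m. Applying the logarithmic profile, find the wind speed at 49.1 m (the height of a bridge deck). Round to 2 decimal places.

48.16 mph

Log law: V(z) ∝ ln(z/z₀), so V₂/V₁ = ln(z₂/z₀) / ln(z₁/z₀).
ln(49.1/1.2) = 3.7115, ln(13.6/1.2) = 2.4277
V₂ = 31.5 × 3.7115/2.4277 = 31.5 × 1.5288 = 48.1571 mph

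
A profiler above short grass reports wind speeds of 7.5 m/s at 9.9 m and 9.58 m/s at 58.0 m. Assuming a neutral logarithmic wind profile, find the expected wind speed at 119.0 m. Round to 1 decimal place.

Log law: V ∝ ln(z/z₀). From the pair, with r = V₁/V₂ = 0.78288,
ln z₀ = (ln z₁ − r·ln z₂)/(1 − r) = (2.2925 − 0.78288×4.0604)/0.21712 = -4.0821 → z₀ = 0.01687 m
V₃ = V₁ · ln(z₃/z₀)/ln(z₁/z₀) = 7.5 × 8.8613/6.3747 = 10.4256 m/s

10.4 m/s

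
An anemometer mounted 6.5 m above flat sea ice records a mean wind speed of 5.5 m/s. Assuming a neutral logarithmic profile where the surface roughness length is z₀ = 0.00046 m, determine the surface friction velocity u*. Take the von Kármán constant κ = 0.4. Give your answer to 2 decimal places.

Log law: V(z) = (u*/κ) · ln(z/z₀) ⇒ u* = κ · V / ln(z/z₀)
u* = 0.4 × 5.5 / ln(6.5/0.00046) = 0.4 × 5.5 / 9.5561
   = 2.2000 / 9.5561 = 0.2302 m/s

u* ≈ 0.23 m/s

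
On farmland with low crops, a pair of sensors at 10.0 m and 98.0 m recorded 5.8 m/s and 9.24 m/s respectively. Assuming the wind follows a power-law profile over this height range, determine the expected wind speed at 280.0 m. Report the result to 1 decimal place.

11.4 m/s

First find α: α = ln(V₂/V₁)/ln(z₂/z₁) = ln(9.24/5.8)/ln(98.0/10.0) = 0.46568/2.28238 = 0.2040
Extrapolate from 98.0 m to 280.0 m: V₃ = 9.24 × (280.0/98.0)^0.2040 = 9.24 × 1.2389 = 11.4472 m/s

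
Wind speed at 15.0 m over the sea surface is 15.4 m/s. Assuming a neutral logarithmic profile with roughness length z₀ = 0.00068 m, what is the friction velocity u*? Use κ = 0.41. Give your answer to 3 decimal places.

Log law: V(z) = (u*/κ) · ln(z/z₀) ⇒ u* = κ · V / ln(z/z₀)
u* = 0.41 × 15.4 / ln(15.0/0.00068) = 0.41 × 15.4 / 10.0015
   = 6.3140 / 10.0015 = 0.6313 m/s

u* ≈ 0.631 m/s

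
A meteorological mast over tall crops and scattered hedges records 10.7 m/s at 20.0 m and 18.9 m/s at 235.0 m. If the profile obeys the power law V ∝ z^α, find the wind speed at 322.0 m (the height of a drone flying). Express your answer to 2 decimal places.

20.33 m/s

First find α: α = ln(V₂/V₁)/ln(z₂/z₁) = ln(18.9/10.7)/ln(235.0/20.0) = 0.56892/2.46385 = 0.2309
Extrapolate from 235.0 m to 322.0 m: V₃ = 18.9 × (322.0/235.0)^0.2309 = 18.9 × 1.0754 = 20.3258 m/s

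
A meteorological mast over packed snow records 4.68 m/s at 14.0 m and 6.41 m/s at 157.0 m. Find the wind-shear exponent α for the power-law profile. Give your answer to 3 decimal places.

α ≈ 0.130

Power law: V₂/V₁ = (z₂/z₁)^α ⇒ α = ln(V₂/V₁) / ln(z₂/z₁)
α = ln(6.41/4.68) / ln(157.0/14.0) = ln(1.3697) / ln(11.2143)
  = 0.31456 / 2.41719 = 0.13014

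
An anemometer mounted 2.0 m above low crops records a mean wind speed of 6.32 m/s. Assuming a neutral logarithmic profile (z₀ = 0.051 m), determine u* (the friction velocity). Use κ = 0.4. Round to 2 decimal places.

Log law: V(z) = (u*/κ) · ln(z/z₀) ⇒ u* = κ · V / ln(z/z₀)
u* = 0.4 × 6.32 / ln(2.0/0.051) = 0.4 × 6.32 / 3.6691
   = 2.5280 / 3.6691 = 0.6890 m/s

u* ≈ 0.69 m/s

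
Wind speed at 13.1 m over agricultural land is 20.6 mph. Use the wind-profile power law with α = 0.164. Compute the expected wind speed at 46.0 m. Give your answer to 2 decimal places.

25.31 mph

Power-law profile: V₂ = V₁ · (z₂/z₁)^α
V₂ = 20.6 × (46.0/13.1)^0.164 = 20.6 × (3.5115)^0.164
    = 20.6 × 1.2287 = 25.3120 mph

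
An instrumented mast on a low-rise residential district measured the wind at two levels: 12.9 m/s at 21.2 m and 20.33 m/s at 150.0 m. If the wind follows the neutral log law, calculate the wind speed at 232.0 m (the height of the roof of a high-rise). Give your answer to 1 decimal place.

Log law: V ∝ ln(z/z₀). From the pair, with r = V₁/V₂ = 0.63453,
ln z₀ = (ln z₁ − r·ln z₂)/(1 − r) = (3.0540 − 0.63453×5.0106)/0.36547 = -0.3431 → z₀ = 0.7096 m
V₃ = V₁ · ln(z₃/z₀)/ln(z₁/z₀) = 12.9 × 5.7899/3.3971 = 21.9860 m/s

22.0 m/s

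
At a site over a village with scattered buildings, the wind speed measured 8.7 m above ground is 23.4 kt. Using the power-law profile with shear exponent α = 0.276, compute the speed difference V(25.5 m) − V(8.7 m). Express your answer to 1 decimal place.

8.1 kt

Power law: V₂ = V₁ · (z₂/z₁)^α = 23.4 × (2.9310)^0.276 = 31.4857 kt
ΔV = 31.4857 − 23.4 = 8.0857 kt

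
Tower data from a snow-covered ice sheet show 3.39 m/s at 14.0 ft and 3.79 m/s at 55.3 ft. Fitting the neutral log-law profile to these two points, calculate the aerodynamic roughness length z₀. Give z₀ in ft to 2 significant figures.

Log law: V(z) ∝ ln(z/z₀). With r = V₁/V₂ = 3.39/3.79 = 0.89446,
r · ln(z₂/z₀) = ln(z₁/z₀) ⇒ ln z₀ = (ln z₁ − r·ln z₂)/(1 − r)
ln z₀ = (2.63906 − 0.89446×4.01277) / 0.10554 = -9.0032
z₀ = exp(-9.0032) = 0.0001230 ft

z₀ ≈ 0.00012 ft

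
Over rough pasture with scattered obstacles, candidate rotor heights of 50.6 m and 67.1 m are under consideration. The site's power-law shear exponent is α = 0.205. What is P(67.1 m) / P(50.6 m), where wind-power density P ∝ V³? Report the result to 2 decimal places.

1.19

Speed ratio: V_B/V_A = (z_B/z_A)^α = (67.1/50.6)^0.205 = (1.3261)^0.205 = 1.05956
Power-density ratio: P_B/P_A = (V_B/V_A)³ = (1.05956)³ = 1.18955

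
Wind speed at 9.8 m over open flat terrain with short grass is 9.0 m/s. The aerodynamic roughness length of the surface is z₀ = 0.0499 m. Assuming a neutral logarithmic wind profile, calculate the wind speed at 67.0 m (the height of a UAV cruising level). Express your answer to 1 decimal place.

Log law: V(z) ∝ ln(z/z₀), so V₂/V₁ = ln(z₂/z₀) / ln(z₁/z₀).
ln(67.0/0.0499) = 7.2024, ln(9.8/0.0499) = 5.2801
V₂ = 9.0 × 7.2024/5.2801 = 9.0 × 1.3641 = 12.2766 m/s

12.3 m/s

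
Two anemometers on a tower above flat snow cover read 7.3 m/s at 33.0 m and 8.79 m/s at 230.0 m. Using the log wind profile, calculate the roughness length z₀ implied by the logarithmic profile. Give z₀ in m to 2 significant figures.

Log law: V(z) ∝ ln(z/z₀). With r = V₁/V₂ = 7.3/8.79 = 0.83049,
r · ln(z₂/z₀) = ln(z₁/z₀) ⇒ ln z₀ = (ln z₁ − r·ln z₂)/(1 − r)
ln z₀ = (3.49651 − 0.83049×5.43808) / 0.16951 = -6.0159
z₀ = exp(-6.0159) = 0.002440 m

z₀ ≈ 0.0024 m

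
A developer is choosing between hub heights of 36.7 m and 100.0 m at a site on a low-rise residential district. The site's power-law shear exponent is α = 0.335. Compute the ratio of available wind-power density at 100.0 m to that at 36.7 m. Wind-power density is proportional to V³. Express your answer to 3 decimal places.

Speed ratio: V_B/V_A = (z_B/z_A)^α = (100.0/36.7)^0.335 = (2.7248)^0.335 = 1.39906
Power-density ratio: P_B/P_A = (V_B/V_A)³ = (1.39906)³ = 2.73849

2.738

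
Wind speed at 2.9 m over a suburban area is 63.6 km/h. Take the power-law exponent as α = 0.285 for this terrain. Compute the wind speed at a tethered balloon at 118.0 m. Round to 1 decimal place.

182.9 km/h

Power-law profile: V₂ = V₁ · (z₂/z₁)^α
V₂ = 63.6 × (118.0/2.9)^0.285 = 63.6 × (40.6897)^0.285
    = 63.6 × 2.8754 = 182.8774 km/h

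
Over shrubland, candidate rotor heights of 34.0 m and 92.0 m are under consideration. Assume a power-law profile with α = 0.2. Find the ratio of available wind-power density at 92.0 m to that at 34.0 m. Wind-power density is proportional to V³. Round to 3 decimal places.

1.817

Speed ratio: V_B/V_A = (z_B/z_A)^α = (92.0/34.0)^0.2 = (2.7059)^0.2 = 1.22029
Power-density ratio: P_B/P_A = (V_B/V_A)³ = (1.22029)³ = 1.81713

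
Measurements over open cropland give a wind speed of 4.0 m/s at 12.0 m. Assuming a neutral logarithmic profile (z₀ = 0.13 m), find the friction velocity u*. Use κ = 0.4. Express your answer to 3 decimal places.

u* ≈ 0.354 m/s

Log law: V(z) = (u*/κ) · ln(z/z₀) ⇒ u* = κ · V / ln(z/z₀)
u* = 0.4 × 4.0 / ln(12.0/0.13) = 0.4 × 4.0 / 4.5251
   = 1.6000 / 4.5251 = 0.3536 m/s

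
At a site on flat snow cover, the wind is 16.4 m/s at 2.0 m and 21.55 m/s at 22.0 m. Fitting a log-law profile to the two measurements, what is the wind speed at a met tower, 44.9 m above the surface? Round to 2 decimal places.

Log law: V ∝ ln(z/z₀). From the pair, with r = V₁/V₂ = 0.76102,
ln z₀ = (ln z₁ − r·ln z₂)/(1 − r) = (0.6931 − 0.76102×3.0910)/0.23898 = -6.9429 → z₀ = 0.0009655 m
V₃ = V₁ · ln(z₃/z₀)/ln(z₁/z₀) = 16.4 × 10.7473/7.6360 = 23.0822 m/s

23.08 m/s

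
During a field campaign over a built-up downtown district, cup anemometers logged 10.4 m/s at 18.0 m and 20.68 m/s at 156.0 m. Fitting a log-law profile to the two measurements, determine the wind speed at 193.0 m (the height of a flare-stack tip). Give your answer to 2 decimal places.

21.69 m/s

Log law: V ∝ ln(z/z₀). From the pair, with r = V₁/V₂ = 0.50290,
ln z₀ = (ln z₁ − r·ln z₂)/(1 − r) = (2.8904 − 0.50290×5.0499)/0.49710 = 0.7057 → z₀ = 2.025 m
V₃ = V₁ · ln(z₃/z₀)/ln(z₁/z₀) = 10.4 × 4.5570/2.1847 = 21.6932 m/s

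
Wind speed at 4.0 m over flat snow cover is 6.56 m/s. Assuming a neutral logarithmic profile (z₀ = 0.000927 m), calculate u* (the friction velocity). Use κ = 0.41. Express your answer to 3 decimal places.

Log law: V(z) = (u*/κ) · ln(z/z₀) ⇒ u* = κ · V / ln(z/z₀)
u* = 0.41 × 6.56 / ln(4.0/0.000927) = 0.41 × 6.56 / 8.3699
   = 2.6896 / 8.3699 = 0.3213 m/s

u* ≈ 0.321 m/s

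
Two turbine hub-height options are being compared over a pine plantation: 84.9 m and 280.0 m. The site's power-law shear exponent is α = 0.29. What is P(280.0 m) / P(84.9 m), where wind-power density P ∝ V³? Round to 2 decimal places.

2.82

Speed ratio: V_B/V_A = (z_B/z_A)^α = (280.0/84.9)^0.29 = (3.2980)^0.29 = 1.41349
Power-density ratio: P_B/P_A = (V_B/V_A)³ = (1.41349)³ = 2.82409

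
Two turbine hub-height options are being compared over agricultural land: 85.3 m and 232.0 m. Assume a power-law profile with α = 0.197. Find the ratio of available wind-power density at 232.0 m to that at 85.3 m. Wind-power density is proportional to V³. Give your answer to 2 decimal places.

1.81

Speed ratio: V_B/V_A = (z_B/z_A)^α = (232.0/85.3)^0.197 = (2.7198)^0.197 = 1.21788
Power-density ratio: P_B/P_A = (V_B/V_A)³ = (1.21788)³ = 1.80639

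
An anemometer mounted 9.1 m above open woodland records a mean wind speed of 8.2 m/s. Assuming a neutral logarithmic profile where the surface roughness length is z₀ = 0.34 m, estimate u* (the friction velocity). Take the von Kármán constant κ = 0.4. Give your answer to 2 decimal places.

Log law: V(z) = (u*/κ) · ln(z/z₀) ⇒ u* = κ · V / ln(z/z₀)
u* = 0.4 × 8.2 / ln(9.1/0.34) = 0.4 × 8.2 / 3.2871
   = 3.2800 / 3.2871 = 0.9978 m/s

u* ≈ 1.00 m/s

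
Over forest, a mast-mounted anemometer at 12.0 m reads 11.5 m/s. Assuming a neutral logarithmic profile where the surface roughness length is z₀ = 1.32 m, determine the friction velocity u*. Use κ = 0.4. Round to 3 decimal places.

Log law: V(z) = (u*/κ) · ln(z/z₀) ⇒ u* = κ · V / ln(z/z₀)
u* = 0.4 × 11.5 / ln(12.0/1.32) = 0.4 × 11.5 / 2.2073
   = 4.6000 / 2.2073 = 2.0840 m/s

u* ≈ 2.084 m/s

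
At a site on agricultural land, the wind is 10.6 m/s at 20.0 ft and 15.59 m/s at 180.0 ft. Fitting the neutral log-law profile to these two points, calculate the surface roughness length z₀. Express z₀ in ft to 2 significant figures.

Log law: V(z) ∝ ln(z/z₀). With r = V₁/V₂ = 10.6/15.59 = 0.67992,
r · ln(z₂/z₀) = ln(z₁/z₀) ⇒ ln z₀ = (ln z₁ − r·ln z₂)/(1 − r)
ln z₀ = (2.99573 − 0.67992×5.19296) / 0.32008 = -1.6717
z₀ = exp(-1.6717) = 0.1879 ft

z₀ ≈ 0.19 ft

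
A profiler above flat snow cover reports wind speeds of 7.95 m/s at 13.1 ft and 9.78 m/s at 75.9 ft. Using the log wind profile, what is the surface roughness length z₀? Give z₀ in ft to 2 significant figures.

Log law: V(z) ∝ ln(z/z₀). With r = V₁/V₂ = 7.95/9.78 = 0.81288,
r · ln(z₂/z₀) = ln(z₁/z₀) ⇒ ln z₀ = (ln z₁ − r·ln z₂)/(1 − r)
ln z₀ = (2.57261 − 0.81288×4.32942) / 0.18712 = -5.0594
z₀ = exp(-5.0594) = 0.006349 ft

z₀ ≈ 0.0063 ft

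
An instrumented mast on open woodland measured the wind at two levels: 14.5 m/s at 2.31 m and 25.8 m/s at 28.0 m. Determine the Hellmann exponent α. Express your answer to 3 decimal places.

Power law: V₂/V₁ = (z₂/z₁)^α ⇒ α = ln(V₂/V₁) / ln(z₂/z₁)
α = ln(25.8/14.5) / ln(28.0/2.31) = ln(1.7793) / ln(12.1212)
  = 0.57623 / 2.49496 = 0.23096

α ≈ 0.231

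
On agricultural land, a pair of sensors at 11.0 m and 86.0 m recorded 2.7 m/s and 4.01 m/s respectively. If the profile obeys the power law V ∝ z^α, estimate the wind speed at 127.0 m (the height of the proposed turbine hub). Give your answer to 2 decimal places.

4.32 m/s

First find α: α = ln(V₂/V₁)/ln(z₂/z₁) = ln(4.01/2.7)/ln(86.0/11.0) = 0.39554/2.05645 = 0.1923
Extrapolate from 86.0 m to 127.0 m: V₃ = 4.01 × (127.0/86.0)^0.1923 = 4.01 × 1.0779 = 4.3222 m/s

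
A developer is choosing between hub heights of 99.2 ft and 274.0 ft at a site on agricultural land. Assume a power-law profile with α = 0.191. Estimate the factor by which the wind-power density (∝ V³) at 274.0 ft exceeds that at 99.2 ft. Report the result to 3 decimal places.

Speed ratio: V_B/V_A = (z_B/z_A)^α = (274.0/99.2)^0.191 = (2.7621)^0.191 = 1.21416
Power-density ratio: P_B/P_A = (V_B/V_A)³ = (1.21416)³ = 1.78990

1.790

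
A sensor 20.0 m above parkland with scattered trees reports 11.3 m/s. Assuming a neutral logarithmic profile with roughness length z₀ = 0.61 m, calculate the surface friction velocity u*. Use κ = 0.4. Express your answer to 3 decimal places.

u* ≈ 1.295 m/s

Log law: V(z) = (u*/κ) · ln(z/z₀) ⇒ u* = κ · V / ln(z/z₀)
u* = 0.4 × 11.3 / ln(20.0/0.61) = 0.4 × 11.3 / 3.4900
   = 4.5200 / 3.4900 = 1.2951 m/s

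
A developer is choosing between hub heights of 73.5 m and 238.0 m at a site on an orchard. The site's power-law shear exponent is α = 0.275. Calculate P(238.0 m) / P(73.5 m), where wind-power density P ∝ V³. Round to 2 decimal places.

2.64

Speed ratio: V_B/V_A = (z_B/z_A)^α = (238.0/73.5)^0.275 = (3.2381)^0.275 = 1.38143
Power-density ratio: P_B/P_A = (V_B/V_A)³ = (1.38143)³ = 2.63626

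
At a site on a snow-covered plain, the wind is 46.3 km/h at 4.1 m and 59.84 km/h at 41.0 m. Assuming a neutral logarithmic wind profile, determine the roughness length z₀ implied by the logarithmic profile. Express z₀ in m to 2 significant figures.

z₀ ≈ 0.0016 m

Log law: V(z) ∝ ln(z/z₀). With r = V₁/V₂ = 46.3/59.84 = 0.77373,
r · ln(z₂/z₀) = ln(z₁/z₀) ⇒ ln z₀ = (ln z₁ − r·ln z₂)/(1 − r)
ln z₀ = (1.41099 − 0.77373×3.71357) / 0.22627 = -6.4627
z₀ = exp(-6.4627) = 0.001561 m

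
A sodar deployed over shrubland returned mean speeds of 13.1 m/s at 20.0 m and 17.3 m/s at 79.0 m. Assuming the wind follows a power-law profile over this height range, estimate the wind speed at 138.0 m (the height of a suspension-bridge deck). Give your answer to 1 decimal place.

19.4 m/s

First find α: α = ln(V₂/V₁)/ln(z₂/z₁) = ln(17.3/13.1)/ln(79.0/20.0) = 0.27809/1.37372 = 0.2024
Extrapolate from 79.0 m to 138.0 m: V₃ = 17.3 × (138.0/79.0)^0.2024 = 17.3 × 1.1195 = 19.3681 m/s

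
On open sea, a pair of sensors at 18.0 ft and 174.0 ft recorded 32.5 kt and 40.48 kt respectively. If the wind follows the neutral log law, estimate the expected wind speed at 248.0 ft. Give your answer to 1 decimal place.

41.7 kt

Log law: V ∝ ln(z/z₀). From the pair, with r = V₁/V₂ = 0.80287,
ln z₀ = (ln z₁ − r·ln z₂)/(1 − r) = (2.8904 − 0.80287×5.1591)/0.19713 = -6.3493 → z₀ = 0.001748 ft
V₃ = V₁ · ln(z₃/z₀)/ln(z₁/z₀) = 32.5 × 11.8627/9.2396 = 41.7265 kt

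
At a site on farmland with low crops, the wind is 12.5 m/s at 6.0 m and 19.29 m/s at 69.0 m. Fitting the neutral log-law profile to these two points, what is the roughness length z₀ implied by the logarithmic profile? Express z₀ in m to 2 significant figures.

Log law: V(z) ∝ ln(z/z₀). With r = V₁/V₂ = 12.5/19.29 = 0.64800,
r · ln(z₂/z₀) = ln(z₁/z₀) ⇒ ln z₀ = (ln z₁ − r·ln z₂)/(1 − r)
ln z₀ = (1.79176 − 0.64800×4.23411) / 0.35200 = -2.7045
z₀ = exp(-2.7045) = 0.06691 m

z₀ ≈ 0.067 m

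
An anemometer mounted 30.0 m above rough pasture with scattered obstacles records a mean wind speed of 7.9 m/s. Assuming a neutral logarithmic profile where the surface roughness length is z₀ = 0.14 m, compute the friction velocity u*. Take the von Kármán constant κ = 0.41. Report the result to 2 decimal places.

u* ≈ 0.60 m/s

Log law: V(z) = (u*/κ) · ln(z/z₀) ⇒ u* = κ · V / ln(z/z₀)
u* = 0.41 × 7.9 / ln(30.0/0.14) = 0.41 × 7.9 / 5.3673
   = 3.2390 / 5.3673 = 0.6035 m/s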